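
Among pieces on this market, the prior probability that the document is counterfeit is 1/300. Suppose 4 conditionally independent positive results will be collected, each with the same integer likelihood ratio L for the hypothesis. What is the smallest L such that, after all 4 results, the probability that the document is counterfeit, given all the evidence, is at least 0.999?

Prior odds = (1/300)/(299/300) = 1/299.
Target odds = 0.999/0.001 = 999.
Need L⁴ ≥ 999 ÷ (1/299) = 298701.
23⁴ = 279841 < 298701 ≤ 331776 = 24⁴, so L = 24.

24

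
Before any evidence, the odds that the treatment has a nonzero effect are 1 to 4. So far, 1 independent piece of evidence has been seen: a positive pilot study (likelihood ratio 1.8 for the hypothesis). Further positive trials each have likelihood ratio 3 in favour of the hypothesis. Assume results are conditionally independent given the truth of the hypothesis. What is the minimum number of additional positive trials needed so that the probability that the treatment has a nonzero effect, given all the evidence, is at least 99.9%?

8

Prior odds = 0.25.
Bayes factor of the evidence already in hand = 1.8.
Odds after that evidence = 0.25 × 1.8 = 0.45.
Target odds = 0.999/0.001 = 999.
Need 3ⁿ ≥ 999 ÷ 0.45 = 2220.
3⁷ = 2187 falls short of 2220 but 3⁸ = 6561 reaches it, so n = 8.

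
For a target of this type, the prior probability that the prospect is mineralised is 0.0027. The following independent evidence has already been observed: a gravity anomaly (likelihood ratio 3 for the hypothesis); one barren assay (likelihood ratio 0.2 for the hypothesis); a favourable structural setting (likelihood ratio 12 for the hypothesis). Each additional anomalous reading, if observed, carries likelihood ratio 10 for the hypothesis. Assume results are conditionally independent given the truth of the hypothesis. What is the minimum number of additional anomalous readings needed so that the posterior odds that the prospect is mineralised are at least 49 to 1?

4

Prior odds = 0.0027/0.9973 = 27/9973.
Combined Bayes factor of the evidence already in hand = 3 × 0.2 × 12 = 7.2.
Odds after that evidence = (27/9973) × 7.2 = 972/49865.
Target odds = 49.
Need 10ⁿ ≥ 49 ÷ (972/49865) = 2443385/972.
10³ = 1000 falls short of 2443385/972 but 10⁴ = 10000 reaches it, so n = 4.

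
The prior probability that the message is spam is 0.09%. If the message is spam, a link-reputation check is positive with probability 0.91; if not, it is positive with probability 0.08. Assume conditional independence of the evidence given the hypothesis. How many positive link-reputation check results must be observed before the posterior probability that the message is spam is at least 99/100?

5

Prior odds = 0.0009/0.9991 = 9/9991.
Likelihood ratio of a positive = 0.91/0.08 = 11.375.
Target posterior odds = 0.99/0.01 = 99.
Need (9/9991) × 11.375ⁿ ≥ 99, i.e. 11.375ⁿ ≥ 109901.
11.375⁴ = 68574961/4096 falls short of 109901 but 11.375⁵ ≈190439 reaches it, so n = 5.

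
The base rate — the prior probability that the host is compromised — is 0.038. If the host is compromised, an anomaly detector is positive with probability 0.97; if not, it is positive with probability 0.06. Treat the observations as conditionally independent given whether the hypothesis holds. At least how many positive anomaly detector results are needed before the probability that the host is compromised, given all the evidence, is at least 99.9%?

Prior odds = 0.038/0.962 = 19/481.
Likelihood ratio of a positive = 0.97/0.06 = 97/6.
Target posterior odds = 0.999/0.001 = 999.
Require (97/6)ⁿ ≥ 999 ÷ (19/481) = 480519/19.
(97/6)³ = 912673/216 falls short of 480519/19 but (97/6)⁴ = 88529281/1296 reaches it, so n = 4.

4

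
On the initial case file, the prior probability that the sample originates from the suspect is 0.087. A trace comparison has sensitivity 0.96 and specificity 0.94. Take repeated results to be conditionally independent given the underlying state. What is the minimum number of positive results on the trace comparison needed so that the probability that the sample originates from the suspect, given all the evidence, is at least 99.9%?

Prior odds: 0.087 ÷ 0.913 = 87/913.
False-positive rate = 1 − 0.94 = 0.06; likelihood ratio of a positive = 0.96/0.06 = 16.
Target odds: 0.999 ÷ 0.001 = 999.
Need (87/913) × 16ⁿ ≥ 999, i.e. 16ⁿ ≥ 304029/29.
16³ = 4096 falls short of 304029/29 but 16⁴ = 65536 reaches it, so n = 4.

4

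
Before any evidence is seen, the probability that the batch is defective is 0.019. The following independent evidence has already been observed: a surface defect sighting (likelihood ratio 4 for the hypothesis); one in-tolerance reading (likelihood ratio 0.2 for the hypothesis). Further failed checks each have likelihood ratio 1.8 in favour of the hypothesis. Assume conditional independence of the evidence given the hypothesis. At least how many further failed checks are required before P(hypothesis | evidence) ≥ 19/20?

Prior odds = 0.019/0.981 = 19/981.
Combined Bayes factor of the evidence already in hand = 4 × 0.2 = 0.8.
Odds after that evidence = (19/981) × 0.8 = 76/4905.
Target odds = 0.95/0.05 = 19.
Need 1.8ⁿ ≥ 19 ÷ (76/4905) = 1226.25.
1.8¹² ≈1156.83 falls short of 1226.25 but 1.8¹³ ≈2082.3 reaches it, so n = 13.

13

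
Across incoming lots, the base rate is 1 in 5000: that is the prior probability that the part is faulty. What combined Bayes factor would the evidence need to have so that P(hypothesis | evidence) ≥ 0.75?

Prior odds = 0.0002/0.9998 = 1/4999.
Target odds = 0.75/0.25 = 3.
Required Bayes factor = 3 ÷ (1/4999) = 14997.

14997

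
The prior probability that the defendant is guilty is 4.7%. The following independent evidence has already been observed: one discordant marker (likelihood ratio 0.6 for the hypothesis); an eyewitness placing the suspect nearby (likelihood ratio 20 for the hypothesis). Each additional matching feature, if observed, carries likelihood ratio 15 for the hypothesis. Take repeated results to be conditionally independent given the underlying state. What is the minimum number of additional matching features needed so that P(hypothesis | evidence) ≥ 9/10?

2

Prior odds = 0.047/0.953 = 47/953.
Combined Bayes factor of the evidence already in hand = 0.6 × 20 = 12.
Odds after that evidence = (47/953) × 12 = 564/953.
Target odds = 0.9/0.1 = 9.
Need 15ⁿ ≥ 9 ÷ (564/953) = 2859/188.
15¹ = 15 falls short of 2859/188 but 15² = 225 reaches it, so n = 2.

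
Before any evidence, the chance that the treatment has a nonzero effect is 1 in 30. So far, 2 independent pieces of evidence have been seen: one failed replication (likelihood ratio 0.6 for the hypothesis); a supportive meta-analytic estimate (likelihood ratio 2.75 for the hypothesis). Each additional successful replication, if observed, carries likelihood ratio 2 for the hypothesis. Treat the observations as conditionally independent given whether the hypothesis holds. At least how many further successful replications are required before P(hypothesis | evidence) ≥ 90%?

Prior odds = (1/30)/(29/30) = 1/29.
Combined Bayes factor of the evidence already in hand = 0.6 × 2.75 = 1.65.
Odds after that evidence = (1/29) × 1.65 = 33/580.
Target odds = 0.9/0.1 = 9.
Need 2ⁿ ≥ 9 ÷ (33/580) = 1740/11.
2⁷ = 128 falls short of 1740/11 but 2⁸ = 256 reaches it, so n = 8.

8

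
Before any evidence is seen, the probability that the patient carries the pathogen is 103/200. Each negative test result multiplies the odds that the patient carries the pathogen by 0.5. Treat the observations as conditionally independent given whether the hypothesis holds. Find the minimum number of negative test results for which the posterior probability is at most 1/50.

Prior odds: 0.515 ÷ 0.485 = 103/97.
Likelihood ratio per negative test result = 0.5.
Target posterior odds = 0.02/0.98 = 1/49.
Need (103/97) × 0.5ⁿ ≤ 1/49, i.e. 0.5ⁿ ≤ 97/5047.
0.5⁵ = 0.03125 is still above 97/5047 but 0.5⁶ = 0.015625 is at or below it, so n = 6.

6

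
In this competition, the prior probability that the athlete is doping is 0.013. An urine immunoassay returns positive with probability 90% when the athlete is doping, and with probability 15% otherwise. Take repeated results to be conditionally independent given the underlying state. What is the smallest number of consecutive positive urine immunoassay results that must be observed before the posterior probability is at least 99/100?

5

Prior odds = 0.013/0.987 = 13/987.
Likelihood ratio of a positive result = 0.9/0.15 = 6.
Target odds: 0.99 ÷ 0.01 = 99.
Need (13/987) × 6ⁿ ≥ 99, i.e. 6ⁿ ≥ 97713/13.
6⁴ = 1296 falls short of 97713/13 but 6⁵ = 7776 reaches it, so n = 5.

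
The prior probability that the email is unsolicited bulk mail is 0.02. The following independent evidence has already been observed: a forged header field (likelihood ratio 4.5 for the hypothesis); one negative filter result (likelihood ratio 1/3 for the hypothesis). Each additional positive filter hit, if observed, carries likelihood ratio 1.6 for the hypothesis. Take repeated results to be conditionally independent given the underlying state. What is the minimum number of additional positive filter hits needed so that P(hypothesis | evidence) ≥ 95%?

Prior odds = 0.02/0.98 = 1/49.
Combined Bayes factor of the evidence already in hand = 4.5 × (1/3) = 1.5.
Odds after that evidence = (1/49) × 1.5 = 3/98.
Target odds = 0.95/0.05 = 19.
Need 1.6ⁿ ≥ 19 ÷ (3/98) = 1862/3.
1.6¹³ ≈450.36 falls short of 1862/3 but 1.6¹⁴ ≈720.576 reaches it, so n = 14.

14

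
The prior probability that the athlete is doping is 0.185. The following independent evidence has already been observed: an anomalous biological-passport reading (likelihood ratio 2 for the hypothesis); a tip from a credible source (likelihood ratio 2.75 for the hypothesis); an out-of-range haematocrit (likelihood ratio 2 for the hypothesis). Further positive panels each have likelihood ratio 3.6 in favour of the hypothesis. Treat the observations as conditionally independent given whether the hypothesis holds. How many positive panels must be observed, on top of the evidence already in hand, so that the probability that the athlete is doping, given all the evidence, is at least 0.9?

2

Prior odds = 0.185/0.815 = 37/163.
Combined Bayes factor of the evidence already in hand = 2 × 2.75 × 2 = 11.
Odds after that evidence = (37/163) × 11 = 407/163.
Target odds = 0.9/0.1 = 9.
Need 3.6ⁿ ≥ 9 ÷ (407/163) = 1467/407.
3.6¹ = 3.6 falls short of 1467/407 but 3.6² = 12.96 reaches it, so n = 2.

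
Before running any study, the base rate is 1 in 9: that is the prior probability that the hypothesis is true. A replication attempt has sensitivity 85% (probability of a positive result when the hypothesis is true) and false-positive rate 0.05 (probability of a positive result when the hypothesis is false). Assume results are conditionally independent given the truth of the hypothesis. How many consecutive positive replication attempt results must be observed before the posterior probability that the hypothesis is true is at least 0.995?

3

Prior odds = (1/9)/(8/9) = 0.125.
Likelihood ratio of a positive result = 0.85/0.05 = 17.
Target odds: 0.995 ÷ 0.005 = 199.
Require 17ⁿ ≥ 199 ÷ 0.125 = 1592.
17² = 289 falls short of 1592 but 17³ = 4913 reaches it, so n = 3.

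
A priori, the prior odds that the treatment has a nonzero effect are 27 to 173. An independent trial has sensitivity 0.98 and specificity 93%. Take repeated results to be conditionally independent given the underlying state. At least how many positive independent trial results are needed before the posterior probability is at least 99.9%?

Prior odds = 27/173.
False-positive rate = 1 − 0.93 = 0.07; likelihood ratio of a positive = 0.98/0.07 = 14.
Target odds: 0.999 ÷ 0.001 = 999.
Need (27/173) × 14ⁿ ≥ 999, i.e. 14ⁿ ≥ 6401.
14³ = 2744 falls short of 6401 but 14⁴ = 38416 reaches it, so n = 4.

4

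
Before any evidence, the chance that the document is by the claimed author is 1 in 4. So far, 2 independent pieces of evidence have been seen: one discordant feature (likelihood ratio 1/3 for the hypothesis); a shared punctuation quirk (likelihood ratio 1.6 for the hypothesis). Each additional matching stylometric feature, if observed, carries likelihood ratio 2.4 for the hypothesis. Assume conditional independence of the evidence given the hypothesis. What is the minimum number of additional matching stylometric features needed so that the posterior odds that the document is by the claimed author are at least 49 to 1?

Prior odds = 0.25/0.75 = 1/3.
Combined Bayes factor of the evidence already in hand = (1/3) × 1.6 = 8/15.
Odds after that evidence = (1/3) × 8/15 = 8/45.
Target odds = 49.
Need 2.4ⁿ ≥ 49 ÷ (8/45) = 275.625.
2.4⁶ = 2985984/15625 falls short of 275.625 but 2.4⁷ = 35831808/78125 reaches it, so n = 7.

7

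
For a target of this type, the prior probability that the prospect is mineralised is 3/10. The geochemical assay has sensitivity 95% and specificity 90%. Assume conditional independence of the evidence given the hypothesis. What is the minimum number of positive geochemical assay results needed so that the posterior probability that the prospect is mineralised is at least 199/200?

3

Prior odds = 0.3/0.7 = 3/7.
False-positive rate = 1 − 0.9 = 0.1; likelihood ratio of a positive = 0.95/0.1 = 9.5.
Target posterior odds = 0.995/0.005 = 199.
Need (3/7) × 9.5ⁿ ≥ 199, i.e. 9.5ⁿ ≥ 1393/3.
9.5² = 90.25 falls short of 1393/3 but 9.5³ = 857.375 reaches it, so n = 3.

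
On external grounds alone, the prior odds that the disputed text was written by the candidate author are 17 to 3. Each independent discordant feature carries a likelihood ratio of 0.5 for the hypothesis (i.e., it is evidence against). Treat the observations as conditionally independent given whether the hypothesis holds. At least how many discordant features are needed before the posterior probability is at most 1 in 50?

9

Prior odds = 17/3.
Likelihood ratio per discordant feature = 0.5.
Target odds: 0.02 ÷ 0.98 = 1/49.
Require 0.5ⁿ ≤ 1/49 ÷ (17/3) = 3/833.
0.5⁸ = 0.00390625 is still above 3/833 but 0.5⁹ = 0.001953125 is at or below it, so n = 9.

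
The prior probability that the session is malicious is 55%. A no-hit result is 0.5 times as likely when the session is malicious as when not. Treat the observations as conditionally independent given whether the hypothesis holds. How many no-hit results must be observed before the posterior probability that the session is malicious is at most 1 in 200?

8

Prior odds: 0.55 ÷ 0.45 = 11/9.
Likelihood ratio per no-hit result = 0.5.
Target posterior odds = 0.005/0.995 = 1/199.
Need (11/9) × 0.5ⁿ ≤ 1/199, i.e. 0.5ⁿ ≤ 9/2189.
0.5⁷ = 0.0078125 is still above 9/2189 but 0.5⁸ = 0.00390625 is at or below it, so n = 8.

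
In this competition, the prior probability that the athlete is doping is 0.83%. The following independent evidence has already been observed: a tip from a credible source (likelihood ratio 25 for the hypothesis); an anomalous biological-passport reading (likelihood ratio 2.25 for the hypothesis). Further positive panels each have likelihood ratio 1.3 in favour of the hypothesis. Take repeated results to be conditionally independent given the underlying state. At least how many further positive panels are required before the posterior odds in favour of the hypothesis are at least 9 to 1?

12

Prior odds = 0.0083/0.9917 = 83/9917.
Combined Bayes factor of the evidence already in hand = 25 × 2.25 = 56.25.
Odds after that evidence = (83/9917) × 56.25 = 18675/39668.
Target odds = 9.
Need 1.3ⁿ ≥ 9 ÷ (18675/39668) = 39668/2075.
1.3¹¹ ≈17.9216 falls short of 39668/2075 but 1.3¹² ≈23.2981 reaches it, so n = 12.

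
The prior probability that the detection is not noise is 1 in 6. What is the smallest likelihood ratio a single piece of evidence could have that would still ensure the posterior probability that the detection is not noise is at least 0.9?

Prior odds = (1/6)/(5/6) = 0.2.
Target odds = 0.9/0.1 = 9.
Required Bayes factor = 9 ÷ 0.2 = 45.

45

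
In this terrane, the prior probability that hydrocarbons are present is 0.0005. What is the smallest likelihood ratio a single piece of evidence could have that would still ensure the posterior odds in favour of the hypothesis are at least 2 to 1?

Prior odds = 0.0005/0.9995 = 1/1999.
Target odds = 2.
Required Bayes factor = 2 ÷ (1/1999) = 3998.

3998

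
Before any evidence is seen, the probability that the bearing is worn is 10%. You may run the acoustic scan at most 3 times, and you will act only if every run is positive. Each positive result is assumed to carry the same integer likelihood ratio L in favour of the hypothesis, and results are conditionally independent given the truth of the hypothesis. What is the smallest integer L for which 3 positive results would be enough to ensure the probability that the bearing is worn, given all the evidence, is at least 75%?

3

Prior odds = 0.1/0.9 = 1/9.
Target odds = 0.75/0.25 = 3.
Need L³ ≥ 3 ÷ (1/9) = 27.
2³ = 8 < 27 ≤ 27 = 3³, so L = 3.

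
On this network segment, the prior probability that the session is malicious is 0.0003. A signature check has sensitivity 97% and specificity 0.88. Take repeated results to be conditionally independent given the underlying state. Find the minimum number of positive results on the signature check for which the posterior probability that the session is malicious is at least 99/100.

Prior odds: 0.0003 ÷ 0.9997 = 3/9997.
False-positive rate = 1 − 0.88 = 0.12; likelihood ratio of a positive = 0.97/0.12 = 97/12.
Target posterior odds = 0.99/0.01 = 99.
Need (3/9997) × (97/12)ⁿ ≥ 99, i.e. (97/12)ⁿ ≥ 329901.
(97/12)⁶ ≈278961 falls short of 329901 but (97/12)⁷ ≈2.25493e+06 reaches it, so n = 7.

7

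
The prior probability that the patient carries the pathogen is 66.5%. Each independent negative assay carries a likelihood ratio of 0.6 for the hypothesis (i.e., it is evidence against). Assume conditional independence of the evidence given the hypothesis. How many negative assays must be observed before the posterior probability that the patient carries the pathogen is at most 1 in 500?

14

Prior odds = 0.665/0.335 = 133/67.
Likelihood ratio per negative assay = 0.6.
Target posterior odds = 0.002/0.998 = 1/499.
Need (133/67) × 0.6ⁿ ≤ 1/499, i.e. 0.6ⁿ ≤ 67/66367.
0.6¹³ ≈0.00130607 is still above 67/66367 but 0.6¹⁴ ≈0.000783642 is at or below it, so n = 14.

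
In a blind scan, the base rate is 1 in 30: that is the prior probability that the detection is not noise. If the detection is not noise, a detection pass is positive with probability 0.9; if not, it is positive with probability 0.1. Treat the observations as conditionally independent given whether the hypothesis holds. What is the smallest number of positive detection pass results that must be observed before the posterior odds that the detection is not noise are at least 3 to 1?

3

Prior odds = (1/30)/(29/30) = 1/29.
Likelihood ratio of a positive = 0.9/0.1 = 9.
Target odds = 3.
Need (1/29) × 9ⁿ ≥ 3, i.e. 9ⁿ ≥ 87.
9² = 81 falls short of 87 but 9³ = 729 reaches it, so n = 3.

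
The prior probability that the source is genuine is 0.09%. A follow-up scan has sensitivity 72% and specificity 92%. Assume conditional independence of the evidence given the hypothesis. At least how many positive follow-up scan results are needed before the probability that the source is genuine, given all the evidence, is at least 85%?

Prior odds = 0.0009/0.9991 = 9/9991.
False-positive rate = 1 − 0.92 = 0.08; likelihood ratio of a positive = 0.72/0.08 = 9.
Target odds: 0.85 ÷ 0.15 = 17/3.
Require 9ⁿ ≥ 17/3 ÷ (9/9991) = 169847/27.
9³ = 729 falls short of 169847/27 but 9⁴ = 6561 reaches it, so n = 4.

4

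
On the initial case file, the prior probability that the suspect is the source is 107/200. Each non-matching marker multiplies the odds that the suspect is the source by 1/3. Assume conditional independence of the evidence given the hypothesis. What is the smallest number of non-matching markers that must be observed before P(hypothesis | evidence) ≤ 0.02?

Prior odds: 0.535 ÷ 0.465 = 107/93.
Likelihood ratio per non-matching marker = 1/3.
Target odds: 0.02 ÷ 0.98 = 1/49.
Need (107/93) × (1/3)ⁿ ≤ 1/49, i.e. (1/3)ⁿ ≤ 93/5243.
(1/3)³ = 1/27 is still above 93/5243 but (1/3)⁴ = 1/81 is at or below it, so n = 4.

4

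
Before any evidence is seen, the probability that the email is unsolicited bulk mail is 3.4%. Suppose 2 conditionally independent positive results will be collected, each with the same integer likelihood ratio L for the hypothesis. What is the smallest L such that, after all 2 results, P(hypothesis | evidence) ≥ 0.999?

Prior odds = 0.034/0.966 = 17/483.
Target odds = 0.999/0.001 = 999.
Need L² ≥ 999 ÷ (17/483) = 482517/17.
168² = 28224 < 482517/17 ≤ 28561 = 169², so L = 169.

169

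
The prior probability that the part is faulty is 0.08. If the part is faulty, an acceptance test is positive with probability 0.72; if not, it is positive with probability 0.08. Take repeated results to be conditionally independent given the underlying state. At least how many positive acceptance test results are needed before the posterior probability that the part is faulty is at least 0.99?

4

Prior odds: 0.08 ÷ 0.92 = 2/23.
Likelihood ratio of a positive = 0.72/0.08 = 9.
Target odds: 0.99 ÷ 0.01 = 99.
Need (2/23) × 9ⁿ ≥ 99, i.e. 9ⁿ ≥ 1138.5.
9³ = 729 falls short of 1138.5 but 9⁴ = 6561 reaches it, so n = 4.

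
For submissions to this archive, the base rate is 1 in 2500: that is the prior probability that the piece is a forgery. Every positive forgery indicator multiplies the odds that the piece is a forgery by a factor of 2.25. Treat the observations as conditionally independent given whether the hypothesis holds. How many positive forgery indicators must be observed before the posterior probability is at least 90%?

13

Prior odds = 0.0004/0.9996 = 1/2499.
Likelihood ratio per positive forgery indicator = 2.25.
Target posterior odds = 0.9/0.1 = 9.
Require 2.25ⁿ ≥ 9 ÷ (1/2499) = 22491.
2.25¹² ≈16834.1 falls short of 22491 but 2.25¹³ ≈37876.8 reaches it, so n = 13.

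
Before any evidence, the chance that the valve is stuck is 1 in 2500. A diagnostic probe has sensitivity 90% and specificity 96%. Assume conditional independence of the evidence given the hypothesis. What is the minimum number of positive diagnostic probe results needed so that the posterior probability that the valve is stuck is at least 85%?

Prior odds: 0.0004 ÷ 0.9996 = 1/2499.
False-positive rate = 1 − 0.96 = 0.04; likelihood ratio of a positive = 0.9/0.04 = 22.5.
Target posterior odds = 0.85/0.15 = 17/3.
Require 22.5ⁿ ≥ 17/3 ÷ (1/2499) = 14161.
22.5³ = 11390.625 falls short of 14161 but 22.5⁴ = 256289.0625 reaches it, so n = 4.

4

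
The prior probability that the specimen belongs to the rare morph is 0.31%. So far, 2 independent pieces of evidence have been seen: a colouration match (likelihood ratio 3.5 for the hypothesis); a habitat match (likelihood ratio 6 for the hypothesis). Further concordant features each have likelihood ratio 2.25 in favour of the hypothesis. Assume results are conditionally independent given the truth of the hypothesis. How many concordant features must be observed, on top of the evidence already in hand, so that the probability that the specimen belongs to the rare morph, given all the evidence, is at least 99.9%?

12

Prior odds = 0.0031/0.9969 = 31/9969.
Combined Bayes factor of the evidence already in hand = 3.5 × 6 = 21.
Odds after that evidence = (31/9969) × 21 = 217/3323.
Target odds = 0.999/0.001 = 999.
Need 2.25ⁿ ≥ 999 ÷ (217/3323) = 3319677/217.
2.25¹¹ ≈7481.83 falls short of 3319677/217 but 2.25¹² ≈16834.1 reaches it, so n = 12.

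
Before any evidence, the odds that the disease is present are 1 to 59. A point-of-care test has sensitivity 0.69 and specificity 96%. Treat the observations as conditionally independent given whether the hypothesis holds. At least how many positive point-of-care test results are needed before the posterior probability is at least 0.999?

4

Prior odds = 1/59.
False-positive rate = 1 − 0.96 = 0.04; likelihood ratio of a positive = 0.69/0.04 = 17.25.
Target odds: 0.999 ÷ 0.001 = 999.
Require 17.25ⁿ ≥ 999 ÷ (1/59) = 58941.
17.25³ = 5132.953125 falls short of 58941 but 17.25⁴ = 22667121/256 reaches it, so n = 4.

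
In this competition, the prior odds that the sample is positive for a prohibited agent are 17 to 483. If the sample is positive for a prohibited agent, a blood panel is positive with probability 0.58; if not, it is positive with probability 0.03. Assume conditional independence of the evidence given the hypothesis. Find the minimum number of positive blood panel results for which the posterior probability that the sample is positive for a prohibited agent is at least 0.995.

3

Prior odds = 17/483.
Likelihood ratio of a positive = 0.58/0.03 = 58/3.
Target posterior odds = 0.995/0.005 = 199.
Require (58/3)ⁿ ≥ 199 ÷ (17/483) = 96117/17.
(58/3)² = 3364/9 falls short of 96117/17 but (58/3)³ = 195112/27 reaches it, so n = 3.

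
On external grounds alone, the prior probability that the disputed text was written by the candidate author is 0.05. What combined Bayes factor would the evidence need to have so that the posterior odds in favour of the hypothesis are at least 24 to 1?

Prior odds = 0.05/0.95 = 1/19.
Target odds = 24.
Required Bayes factor = 24 ÷ (1/19) = 456.

456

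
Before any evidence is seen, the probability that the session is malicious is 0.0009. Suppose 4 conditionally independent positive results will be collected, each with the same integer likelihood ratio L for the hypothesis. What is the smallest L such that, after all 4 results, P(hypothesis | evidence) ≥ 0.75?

8

Prior odds = 0.0009/0.9991 = 9/9991.
Target odds = 0.75/0.25 = 3.
Need L⁴ ≥ 3 ÷ (9/9991) = 9991/3.
7⁴ = 2401 < 9991/3 ≤ 4096 = 8⁴, so L = 8.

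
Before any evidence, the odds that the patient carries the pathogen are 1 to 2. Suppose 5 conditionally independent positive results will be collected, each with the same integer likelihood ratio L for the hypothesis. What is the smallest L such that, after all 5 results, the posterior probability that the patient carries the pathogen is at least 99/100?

Prior odds = 0.5.
Target odds = 0.99/0.01 = 99.
Need L⁵ ≥ 99 ÷ 0.5 = 198.
2⁵ = 32 < 198 ≤ 243 = 3⁵, so L = 3.

3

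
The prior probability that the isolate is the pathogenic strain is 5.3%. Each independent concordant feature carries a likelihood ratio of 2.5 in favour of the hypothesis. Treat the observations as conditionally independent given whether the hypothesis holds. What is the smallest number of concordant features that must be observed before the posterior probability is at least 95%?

7

Prior odds: 0.053 ÷ 0.947 = 53/947.
Likelihood ratio per concordant feature = 2.5.
Target odds: 0.95 ÷ 0.05 = 19.
Require 2.5ⁿ ≥ 19 ÷ (53/947) = 17993/53.
2.5⁶ = 244.140625 falls short of 17993/53 but 2.5⁷ = 610.3515625 reaches it, so n = 7.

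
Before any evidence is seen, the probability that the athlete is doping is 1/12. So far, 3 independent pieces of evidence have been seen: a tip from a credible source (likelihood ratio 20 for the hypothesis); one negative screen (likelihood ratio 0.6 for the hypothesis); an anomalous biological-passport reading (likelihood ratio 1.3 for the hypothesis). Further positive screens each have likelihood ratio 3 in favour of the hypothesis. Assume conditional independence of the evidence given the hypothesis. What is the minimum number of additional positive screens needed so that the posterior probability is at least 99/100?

4

Prior odds = (1/12)/(11/12) = 1/11.
Combined Bayes factor of the evidence already in hand = 20 × 0.6 × 1.3 = 15.6.
Odds after that evidence = (1/11) × 15.6 = 78/55.
Target odds = 0.99/0.01 = 99.
Need 3ⁿ ≥ 99 ÷ (78/55) = 1815/26.
3³ = 27 falls short of 1815/26 but 3⁴ = 81 reaches it, so n = 4.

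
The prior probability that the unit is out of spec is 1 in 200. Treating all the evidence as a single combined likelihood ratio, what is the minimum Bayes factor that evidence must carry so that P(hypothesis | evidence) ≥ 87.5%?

Prior odds = 0.005/0.995 = 1/199.
Target odds = 0.875/0.125 = 7.
Required Bayes factor = 7 ÷ (1/199) = 1393.

1393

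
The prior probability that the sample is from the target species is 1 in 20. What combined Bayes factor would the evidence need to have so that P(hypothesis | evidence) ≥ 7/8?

133

Prior odds = 0.05/0.95 = 1/19.
Target odds = 0.875/0.125 = 7.
Required Bayes factor = 7 ÷ (1/19) = 133.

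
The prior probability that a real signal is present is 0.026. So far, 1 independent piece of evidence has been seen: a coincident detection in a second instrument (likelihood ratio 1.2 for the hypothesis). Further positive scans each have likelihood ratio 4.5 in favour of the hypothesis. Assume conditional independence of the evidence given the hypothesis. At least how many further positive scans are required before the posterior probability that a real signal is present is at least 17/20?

4

Prior odds = 0.026/0.974 = 13/487.
Bayes factor of the evidence already in hand = 1.2.
Odds after that evidence = (13/487) × 1.2 = 78/2435.
Target odds = 0.85/0.15 = 17/3.
Need 4.5ⁿ ≥ 17/3 ÷ (78/2435) = 41395/234.
4.5³ = 91.125 falls short of 41395/234 but 4.5⁴ = 410.0625 reaches it, so n = 4.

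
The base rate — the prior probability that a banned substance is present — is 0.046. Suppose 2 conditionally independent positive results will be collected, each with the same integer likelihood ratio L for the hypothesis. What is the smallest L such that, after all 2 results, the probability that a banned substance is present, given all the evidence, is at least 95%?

20

Prior odds = 0.046/0.954 = 23/477.
Target odds = 0.95/0.05 = 19.
Need L² ≥ 19 ÷ (23/477) = 9063/23.
19² = 361 < 9063/23 ≤ 400 = 20², so L = 20.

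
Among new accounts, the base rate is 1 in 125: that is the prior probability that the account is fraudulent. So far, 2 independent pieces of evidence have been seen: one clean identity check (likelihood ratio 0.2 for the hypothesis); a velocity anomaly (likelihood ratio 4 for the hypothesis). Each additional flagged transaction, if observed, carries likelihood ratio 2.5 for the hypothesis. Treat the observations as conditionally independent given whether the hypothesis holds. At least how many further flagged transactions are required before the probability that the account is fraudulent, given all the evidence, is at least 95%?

Prior odds = 0.008/0.992 = 1/124.
Combined Bayes factor of the evidence already in hand = 0.2 × 4 = 0.8.
Odds after that evidence = (1/124) × 0.8 = 1/155.
Target odds = 0.95/0.05 = 19.
Need 2.5ⁿ ≥ 19 ÷ (1/155) = 2945.
2.5⁸ = 390625/256 falls short of 2945 but 2.5⁹ = 1953125/512 reaches it, so n = 9.

9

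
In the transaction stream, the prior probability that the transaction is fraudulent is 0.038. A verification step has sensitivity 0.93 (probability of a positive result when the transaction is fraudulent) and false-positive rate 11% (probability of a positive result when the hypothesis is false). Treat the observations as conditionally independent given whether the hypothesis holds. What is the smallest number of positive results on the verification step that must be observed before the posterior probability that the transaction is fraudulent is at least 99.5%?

4

Prior odds = 0.038/0.962 = 19/481.
Likelihood ratio of a positive result = 0.93/0.11 = 93/11.
Target odds: 0.995 ÷ 0.005 = 199.
Require (93/11)ⁿ ≥ 199 ÷ (19/481) = 95719/19.
(93/11)³ = 804357/1331 falls short of 95719/19 but (93/11)⁴ = 74805201/14641 reaches it, so n = 4.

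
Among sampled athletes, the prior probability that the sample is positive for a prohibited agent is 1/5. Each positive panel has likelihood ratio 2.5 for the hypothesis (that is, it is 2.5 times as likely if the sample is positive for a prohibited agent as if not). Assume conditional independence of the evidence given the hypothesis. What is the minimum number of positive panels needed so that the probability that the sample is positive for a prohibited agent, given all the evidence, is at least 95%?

5

Prior odds = 0.2/0.8 = 0.25.
Likelihood ratio per positive panel = 2.5.
Target odds: 0.95 ÷ 0.05 = 19.
Require 2.5ⁿ ≥ 19 ÷ 0.25 = 76.
2.5⁴ = 39.0625 falls short of 76 but 2.5⁵ = 97.65625 reaches it, so n = 5.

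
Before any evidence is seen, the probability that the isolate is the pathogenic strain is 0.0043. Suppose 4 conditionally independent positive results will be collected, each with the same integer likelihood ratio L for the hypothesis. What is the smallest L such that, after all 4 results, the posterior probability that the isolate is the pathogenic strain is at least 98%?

11

Prior odds = 0.0043/0.9957 = 43/9957.
Target odds = 0.98/0.02 = 49.
Need L⁴ ≥ 49 ÷ (43/9957) = 487893/43.
10⁴ = 10000 < 487893/43 ≤ 14641 = 11⁴, so L = 11.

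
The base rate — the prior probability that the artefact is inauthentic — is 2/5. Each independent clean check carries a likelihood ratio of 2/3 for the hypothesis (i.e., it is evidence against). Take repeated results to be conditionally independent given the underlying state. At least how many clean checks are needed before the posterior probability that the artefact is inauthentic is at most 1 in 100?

Prior odds = 0.4/0.6 = 2/3.
Likelihood ratio per clean check = 2/3.
Target odds: 0.01 ÷ 0.99 = 1/99.
Require (2/3)ⁿ ≤ 1/99 ÷ (2/3) = 1/66.
(2/3)¹⁰ = 1024/59049 is still above 1/66 but (2/3)¹¹ = 2048/177147 is at or below it, so n = 11.

11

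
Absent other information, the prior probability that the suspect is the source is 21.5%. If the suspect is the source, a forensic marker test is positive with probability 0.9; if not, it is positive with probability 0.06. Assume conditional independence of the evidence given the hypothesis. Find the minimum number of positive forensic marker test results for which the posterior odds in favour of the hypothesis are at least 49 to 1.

2

Prior odds = 0.215/0.785 = 43/157.
Likelihood ratio of a positive = 0.9/0.06 = 15.
Target odds = 49.
Need (43/157) × 15ⁿ ≥ 49, i.e. 15ⁿ ≥ 7693/43.
15¹ = 15 falls short of 7693/43 but 15² = 225 reaches it, so n = 2.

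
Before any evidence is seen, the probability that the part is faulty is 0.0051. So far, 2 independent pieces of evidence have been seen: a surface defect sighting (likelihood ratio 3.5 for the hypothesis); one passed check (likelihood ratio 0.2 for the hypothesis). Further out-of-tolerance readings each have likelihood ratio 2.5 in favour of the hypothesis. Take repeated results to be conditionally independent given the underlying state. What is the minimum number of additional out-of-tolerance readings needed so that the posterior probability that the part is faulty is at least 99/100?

12

Prior odds = 0.0051/0.9949 = 51/9949.
Combined Bayes factor of the evidence already in hand = 3.5 × 0.2 = 0.7.
Odds after that evidence = (51/9949) × 0.7 = 357/99490.
Target odds = 0.99/0.01 = 99.
Need 2.5ⁿ ≥ 99 ÷ (357/99490) = 3283170/119.
2.5¹¹ = 48828125/2048 falls short of 3283170/119 but 2.5¹² = 244140625/4096 reaches it, so n = 12.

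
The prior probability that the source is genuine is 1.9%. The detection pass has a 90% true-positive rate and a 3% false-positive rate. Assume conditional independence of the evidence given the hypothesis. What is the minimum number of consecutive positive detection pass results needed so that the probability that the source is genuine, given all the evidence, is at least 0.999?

Prior odds: 0.019 ÷ 0.981 = 19/981.
Likelihood ratio of a positive result = 0.9/0.03 = 30.
Target posterior odds = 0.999/0.001 = 999.
Require 30ⁿ ≥ 999 ÷ (19/981) = 980019/19.
30³ = 27000 falls short of 980019/19 but 30⁴ = 810000 reaches it, so n = 4.

4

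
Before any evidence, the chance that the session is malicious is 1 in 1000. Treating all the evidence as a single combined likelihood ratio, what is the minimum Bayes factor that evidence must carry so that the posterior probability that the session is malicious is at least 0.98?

Prior odds = 0.001/0.999 = 1/999.
Target odds = 0.98/0.02 = 49.
Required Bayes factor = 49 ÷ (1/999) = 48951.

48951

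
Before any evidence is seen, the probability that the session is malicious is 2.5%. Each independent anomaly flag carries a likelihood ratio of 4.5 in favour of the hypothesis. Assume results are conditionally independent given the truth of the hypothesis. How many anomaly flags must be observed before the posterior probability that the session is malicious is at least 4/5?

4

Prior odds = 0.025/0.975 = 1/39.
Likelihood ratio per anomaly flag = 4.5.
Target odds: 0.8 ÷ 0.2 = 4.
Require 4.5ⁿ ≥ 4 ÷ (1/39) = 156.
4.5³ = 91.125 falls short of 156 but 4.5⁴ = 410.0625 reaches it, so n = 4.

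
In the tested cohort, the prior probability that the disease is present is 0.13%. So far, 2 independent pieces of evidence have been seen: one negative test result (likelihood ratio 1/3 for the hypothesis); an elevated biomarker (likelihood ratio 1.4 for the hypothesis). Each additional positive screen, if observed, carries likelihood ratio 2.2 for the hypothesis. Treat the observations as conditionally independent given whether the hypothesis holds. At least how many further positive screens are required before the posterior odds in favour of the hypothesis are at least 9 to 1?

13

Prior odds = 0.0013/0.9987 = 13/9987.
Combined Bayes factor of the evidence already in hand = (1/3) × 1.4 = 7/15.
Odds after that evidence = (13/9987) × 7/15 = 91/149805.
Target odds = 9.
Need 2.2ⁿ ≥ 9 ÷ (91/149805) = 1348245/91.
2.2¹² ≈12855 falls short of 1348245/91 but 2.2¹³ ≈28281 reaches it, so n = 13.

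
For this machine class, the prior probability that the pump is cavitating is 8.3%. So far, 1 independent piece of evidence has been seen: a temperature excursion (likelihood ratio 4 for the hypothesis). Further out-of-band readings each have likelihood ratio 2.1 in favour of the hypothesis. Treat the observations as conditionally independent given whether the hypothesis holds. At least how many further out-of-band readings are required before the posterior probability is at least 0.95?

6

Prior odds = 0.083/0.917 = 83/917.
Bayes factor of the evidence already in hand = 4.
Odds after that evidence = (83/917) × 4 = 332/917.
Target odds = 0.95/0.05 = 19.
Need 2.1ⁿ ≥ 19 ÷ (332/917) = 17423/332.
2.1⁵ = 4084101/100000 falls short of 17423/332 but 2.1⁶ = 85766121/1000000 reaches it, so n = 6.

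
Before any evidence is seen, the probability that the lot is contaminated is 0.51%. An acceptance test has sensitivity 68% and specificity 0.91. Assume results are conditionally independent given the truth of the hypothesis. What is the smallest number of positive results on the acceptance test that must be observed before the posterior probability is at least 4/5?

4

Prior odds: 0.0051 ÷ 0.9949 = 51/9949.
False-positive rate = 1 − 0.91 = 0.09; likelihood ratio of a positive = 0.68/0.09 = 68/9.
Target odds: 0.8 ÷ 0.2 = 4.
Require (68/9)ⁿ ≥ 4 ÷ (51/9949) = 39796/51.
(68/9)³ = 314432/729 falls short of 39796/51 but (68/9)⁴ = 21381376/6561 reaches it, so n = 4.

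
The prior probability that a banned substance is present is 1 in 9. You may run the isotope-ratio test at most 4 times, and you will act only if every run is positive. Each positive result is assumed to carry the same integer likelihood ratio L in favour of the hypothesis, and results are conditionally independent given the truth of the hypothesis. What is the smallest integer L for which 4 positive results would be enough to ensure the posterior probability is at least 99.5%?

7

Prior odds = (1/9)/(8/9) = 0.125.
Target odds = 0.995/0.005 = 199.
Need L⁴ ≥ 199 ÷ 0.125 = 1592.
6⁴ = 1296 < 1592 ≤ 2401 = 7⁴, so L = 7.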